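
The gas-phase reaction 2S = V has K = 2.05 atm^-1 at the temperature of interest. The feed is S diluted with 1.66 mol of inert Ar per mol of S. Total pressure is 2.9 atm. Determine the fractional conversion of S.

Let X = conversion of S (basis 1 mol S); extent of reaction ξ = 0.5X.
Moles: n_S = 1 − X; n_V = 0.5X; n_I = 1.66 (inert).
n_T = Σnᵢ = 2.66 − 0.5X.
With p_i = (n_i/n_T)P, K = p_V / (p_S^2).
Setting this equal to 2.05 atm^-1 and taking the physical root (0 < X < 1) gives X = 0.644.

X = 0.644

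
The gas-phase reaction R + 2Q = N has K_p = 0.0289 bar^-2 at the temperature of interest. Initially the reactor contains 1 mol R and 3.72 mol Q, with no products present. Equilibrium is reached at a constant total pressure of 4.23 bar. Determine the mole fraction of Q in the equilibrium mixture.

Let X = conversion of R (basis 1 mol R); extent of reaction ξ = X.
Species balance: n_R = 1 − X; n_Q = 3.72 − 2X; n_N = X.
Total moles n_T = 4.72 − 2X.
With p_i = (n_i/n_T)P, K_p = p_N / (p_R p_Q^2).
Equating to 0.0289 bar^-2 and solving on 0 < X < 1: X = 0.232.
Then n_Q = 3.26, n_T = 4.26, so y_Q = 0.765.

y_Q = 0.765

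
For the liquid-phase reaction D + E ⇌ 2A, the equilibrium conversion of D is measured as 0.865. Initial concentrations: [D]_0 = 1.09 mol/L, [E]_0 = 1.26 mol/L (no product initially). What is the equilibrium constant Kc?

Kc = 76.2

Let X = conversion of D.
Concentrations: [D] = 1.09 − 1.09X; [E] = 1.26 − 1.09X; [A] = 2.18X.
At X = 0.865: [D] = 0.147, [E] = 0.317, [A] = 1.89.
Kc = [A]^2 / ([D] [E]) = 76.2.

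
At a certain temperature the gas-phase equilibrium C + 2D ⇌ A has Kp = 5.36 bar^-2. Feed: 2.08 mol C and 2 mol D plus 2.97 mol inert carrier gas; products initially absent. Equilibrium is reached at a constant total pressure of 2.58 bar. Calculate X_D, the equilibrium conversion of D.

X = 0.670

Let X = conversion of D (basis 2 mol D); extent of reaction ξ = X.
Mole table: n_C = 2.08 − X; n_D = 2 − 2X; n_A = X; n_I = 2.97 (inert).
Total moles n_T = 7.05 − 2X.
Mole fractions y_i = n_i/n_T; Kp = p_A / (p_C p_D^2) with p_i = y_i·P.
This yields a degree-3 equation in X; solving on (0,1), X = 0.670.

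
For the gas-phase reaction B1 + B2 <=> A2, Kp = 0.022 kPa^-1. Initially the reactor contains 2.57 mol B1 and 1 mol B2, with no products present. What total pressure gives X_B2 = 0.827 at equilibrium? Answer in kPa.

Take 1 mol B2 as basis and let X be its fractional conversion, so ξ = X.
At extent ξ: n_B1 = 2.57 − X; n_B2 = 1 − X; n_A2 = X.
Total moles n_T = 3.57 − X.
Kp = p_A2 / (p_B1 p_B2) with p_i = (n_i/n_T)·P.
At X = 0.827: the mole-fraction product g(X) = Π y_i^ν_i = 7.523. Since Kp = g(X)·P^{-1}, P = (g/Kp)^(1/1) = (7.523/0.022)^(1/1) = 342 kPa.

P = 342 kPa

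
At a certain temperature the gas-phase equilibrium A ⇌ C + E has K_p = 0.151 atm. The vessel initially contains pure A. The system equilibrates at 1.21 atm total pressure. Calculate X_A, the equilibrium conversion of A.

X = 0.333

Let X = conversion of A (basis 1 mol A); extent of reaction ξ = X.
Species balance: n_A = 1 − X; n_C = X; n_E = X.
n_T = Σnᵢ = 1 + X.
y_i = n_i/n_T, p_i = y_i·P. K_p = p_C p_E / (p_A).
Substituting and setting equal to 0.151 atm gives a polynomial in X; the root in (0,1) is X = 0.333.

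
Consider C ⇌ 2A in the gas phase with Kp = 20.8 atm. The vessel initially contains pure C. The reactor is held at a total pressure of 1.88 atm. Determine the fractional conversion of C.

Basis: 1 mol C initially; let X = conversion of C. Extent ξ = X.
Moles: n_C = 1 − X; n_A = 2X.
n_T = Σnᵢ = 1 + X.
Mole fractions y_i = n_i/n_T; Kp = p_A^2 / (p_C) with p_i = y_i·P.
Substituting and setting equal to 20.8 atm gives a polynomial in X; the root in (0,1) is X = 0.857.

X = 0.857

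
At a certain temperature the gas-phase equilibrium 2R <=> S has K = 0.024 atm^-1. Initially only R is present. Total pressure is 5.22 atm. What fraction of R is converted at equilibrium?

Basis: 1 mol R initially; let X = conversion of R. Extent ξ = 0.5X.
At extent ξ: n_R = 1 − X; n_S = 0.5X.
n_T = Σnᵢ = 1 − 0.5X.
With p_i = (n_i/n_T)P, K = p_S / (p_R^2).
This yields a degree-2 equation in X; solving on (0,1), X = 0.184.

X = 0.184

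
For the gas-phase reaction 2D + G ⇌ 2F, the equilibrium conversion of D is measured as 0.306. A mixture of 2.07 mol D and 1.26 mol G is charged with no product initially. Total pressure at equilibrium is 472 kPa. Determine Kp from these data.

Kp = 0.00132 kPa^-1

Take 2.07 mol D as basis and let X be its fractional conversion, so ξ = 1.03X.
Mole table: n_D = 2.07 − 2.07X; n_G = 1.26 − 1.03X; n_F = 2.07X.
n_T = Σnᵢ = 3.33 − 1.03X.
At X = 0.306: n_D = 1.44, n_G = 0.943, n_F = 0.633, n_T = 3.01.
p_i = (n_i/n_T)·P. Kp = p_F^2 / (p_D^2 p_G) = 0.00132 kPa^-1.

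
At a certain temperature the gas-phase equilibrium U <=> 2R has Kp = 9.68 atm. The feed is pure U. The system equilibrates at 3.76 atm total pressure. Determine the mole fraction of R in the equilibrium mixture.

Let X = conversion of U (basis 1 mol U); extent of reaction ξ = X.
Moles: n_U = 1 − X; n_R = 2X.
Summing: n_T = 1 + X.
Mole fractions y_i = n_i/n_T; Kp = p_R^2 / (p_U) with p_i = y_i·P.
Equating to 9.68 atm and solving on 0 < X < 1: X = 0.626.
Then n_R = 1.25, n_T = 1.63, so y_R = 0.770.

y_R = 0.770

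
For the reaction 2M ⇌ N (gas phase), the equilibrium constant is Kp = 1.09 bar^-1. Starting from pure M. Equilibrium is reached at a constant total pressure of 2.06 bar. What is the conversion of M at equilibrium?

Take 1 mol M as basis and let X be its fractional conversion, so ξ = 0.5X.
Mole table: n_M = 1 − X; n_N = 0.5X.
n_T = Σnᵢ = 1 − 0.5X.
With p_i = (n_i/n_T)P, Kp = p_N / (p_M^2).
This yields a degree-2 equation in X; solving on (0,1), X = 0.683.

X = 0.683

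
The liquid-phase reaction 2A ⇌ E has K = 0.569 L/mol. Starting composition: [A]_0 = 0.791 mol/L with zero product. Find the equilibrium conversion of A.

Let X = conversion of A; extent ξ = 0.791X/2 mol/L.
Concentrations: [A] = 0.791 − 0.791X; [E] = 0.396X.
K = [E] / ([A]^2).
This equals 0.569 at X = 0.364 (the root in 0 < X < 1).

X = 0.364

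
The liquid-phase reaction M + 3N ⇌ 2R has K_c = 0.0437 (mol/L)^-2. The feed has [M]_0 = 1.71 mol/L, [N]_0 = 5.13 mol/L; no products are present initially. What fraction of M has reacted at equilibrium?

Let X = conversion of M; extent ξ = 1.71·X mol/L.
Concentrations: [M] = 1.71 − 1.71X; [N] = 5.13 − 5.13X; [R] = 3.42X.
K_c = [R]^2 / ([M] [N]^3).
This equals 0.0437 at X = 0.369 (the root in 0 < X < 1).

X = 0.369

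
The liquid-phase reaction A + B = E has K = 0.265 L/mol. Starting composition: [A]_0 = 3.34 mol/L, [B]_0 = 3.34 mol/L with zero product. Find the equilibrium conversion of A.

X = 0.361

Let X = conversion of A; extent ξ = 3.34·X mol/L.
Concentrations: [A] = 3.34 − 3.34X; [B] = 3.34 − 3.34X; [E] = 3.34X.
K = [E] / ([A] [B]).
This equals 0.265 at X = 0.361 (the root in 0 < X < 1).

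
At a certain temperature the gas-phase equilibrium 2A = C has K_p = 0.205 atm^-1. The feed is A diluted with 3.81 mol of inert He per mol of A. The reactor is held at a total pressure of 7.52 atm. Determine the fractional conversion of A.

Let X = conversion of A (basis 1 mol A); extent of reaction ξ = 0.5X.
Mole table: n_A = 1 − X; n_C = 0.5X; n_I = 3.81 (inert).
Total moles n_T = 4.81 − 0.5X.
With p_i = (n_i/n_T)P, K_p = p_C / (p_A^2).
Equating to 0.205 atm^-1 and solving on 0 < X < 1: X = 0.313.

X = 0.313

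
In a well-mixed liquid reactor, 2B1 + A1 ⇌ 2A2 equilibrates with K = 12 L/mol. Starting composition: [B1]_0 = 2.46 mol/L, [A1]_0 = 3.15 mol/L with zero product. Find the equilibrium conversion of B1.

X = 0.835

Let X = conversion of B1; extent ξ = 2.46X/2 mol/L.
Concentrations: [B1] = 2.46 − 2.46X; [A1] = 3.15 − 1.23X; [A2] = 2.46X.
K = [A2]^2 / ([B1]^2 [A1]).
Setting equal to 12 and solving for X on (0,1) gives X = 0.835.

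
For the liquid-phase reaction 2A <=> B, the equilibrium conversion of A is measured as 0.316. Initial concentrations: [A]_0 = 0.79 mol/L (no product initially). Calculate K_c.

Let X = conversion of A.
Concentrations: [A] = 0.79 − 0.79X; [B] = 0.395X.
At X = 0.316: [A] = 0.54, [B] = 0.125.
K_c = [B] / ([A]^2) = 0.427 L/mol.

K_c = 0.427 L/mol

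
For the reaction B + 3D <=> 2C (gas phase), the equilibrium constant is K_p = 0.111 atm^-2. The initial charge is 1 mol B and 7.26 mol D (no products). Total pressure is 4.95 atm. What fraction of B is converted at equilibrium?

X = 0.726

Take 1 mol B as basis and let X be its fractional conversion, so ξ = X.
Species balance: n_B = 1 − X; n_D = 7.26 − 3X; n_C = 2X.
Total moles n_T = 8.26 − 2X.
With p_i = (n_i/n_T)P, K_p = p_C^2 / (p_B p_D^3).
Substituting and setting equal to 0.111 atm^-2 gives a polynomial in X; the root in (0,1) is X = 0.726.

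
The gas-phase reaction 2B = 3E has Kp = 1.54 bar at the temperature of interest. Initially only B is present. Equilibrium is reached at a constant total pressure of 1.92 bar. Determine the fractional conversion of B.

X = 0.447

Let X = conversion of B (basis 1 mol B); extent of reaction ξ = 0.5X.
At extent ξ: n_B = 1 − X; n_E = 1.5X.
n_T = Σnᵢ = 1 + 0.5X.
Mole fractions y_i = n_i/n_T; Kp = p_E^3 / (p_B^2) with p_i = y_i·P.
Substituting and setting equal to 1.54 bar gives a polynomial in X; the root in (0,1) is X = 0.447.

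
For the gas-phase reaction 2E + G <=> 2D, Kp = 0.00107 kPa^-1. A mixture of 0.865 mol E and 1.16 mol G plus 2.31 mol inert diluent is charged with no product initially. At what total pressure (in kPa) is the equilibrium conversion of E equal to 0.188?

Basis: 0.865 mol E initially; let X = conversion of E. Extent ξ = 0.432X.
At extent ξ: n_E = 0.865 − 0.865X; n_G = 1.16 − 0.432X; n_D = 0.865X; n_I = 2.31 (inert).
Summing: n_T = 4.33 − 0.432X.
Kp = p_D^2 / (p_E^2 p_G) with p_i = (n_i/n_T)·P.
At X = 0.188: the mole-fraction product g(X) = Π y_i^ν_i = 0.2114. Since Kp = g(X)·P^{-1}, P = (g/Kp)^(1/1) = (0.2114/0.00107)^(1/1) = 198 kPa.

P = 198 kPa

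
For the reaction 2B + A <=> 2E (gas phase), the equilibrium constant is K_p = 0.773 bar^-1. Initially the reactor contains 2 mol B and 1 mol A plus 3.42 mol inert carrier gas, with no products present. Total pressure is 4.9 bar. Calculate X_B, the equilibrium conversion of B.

X = 0.383

Take 2 mol B as basis and let X be its fractional conversion, so ξ = X.
Mole table: n_B = 2 − 2X; n_A = 1 − X; n_E = 2X; n_I = 3.42 (inert).
n_T = Σnᵢ = 6.42 − X.
With p_i = (n_i/n_T)P, K_p = p_E^2 / (p_B^2 p_A).
Setting this equal to 0.773 bar^-1 and taking the physical root (0 < X < 1) gives X = 0.383.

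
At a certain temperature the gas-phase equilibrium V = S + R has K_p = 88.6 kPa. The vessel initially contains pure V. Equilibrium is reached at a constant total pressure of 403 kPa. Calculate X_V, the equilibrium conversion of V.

X = 0.425

Let X = conversion of V (basis 1 mol V); extent of reaction ξ = X.
Moles: n_V = 1 − X; n_S = X; n_R = X.
n_T = Σnᵢ = 1 + X.
Mole fractions y_i = n_i/n_T; K_p = p_S p_R / (p_V) with p_i = y_i·P.
Setting this equal to 88.6 kPa and taking the physical root (0 < X < 1) gives X = 0.425.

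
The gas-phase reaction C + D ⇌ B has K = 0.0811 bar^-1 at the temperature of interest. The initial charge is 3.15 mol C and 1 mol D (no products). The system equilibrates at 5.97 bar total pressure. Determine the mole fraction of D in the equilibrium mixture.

Basis: 1 mol D initially; let X = conversion of D. Extent ξ = X.
At extent ξ: n_C = 3.15 − X; n_D = 1 − X; n_B = X.
Summing: n_T = 4.15 − X.
With p_i = (n_i/n_T)P, K = p_B / (p_C p_D).
This yields a degree-2 equation in X; solving on (0,1), X = 0.264.
Then n_D = 0.736, n_T = 3.89, so y_D = 0.189.

y_D = 0.189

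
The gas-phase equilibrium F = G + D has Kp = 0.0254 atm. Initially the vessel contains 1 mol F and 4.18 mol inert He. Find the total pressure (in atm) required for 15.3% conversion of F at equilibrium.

P = 4.9 atm

Let X = conversion of F (basis 1 mol F); extent of reaction ξ = X.
At extent ξ: n_F = 1 − X; n_G = X; n_D = X; n_I = 4.18 (inert).
Total moles n_T = 5.18 + X.
Kp = p_G p_D / (p_F) with p_i = (n_i/n_T)·P.
At X = 0.153: the mole-fraction product g(X) = Π y_i^ν_i = 0.005182. Since Kp = g(X)·P^{1}, P = (Kp/g)^(1/1) = (0.0254/0.005182)^(1/1) = 4.9 atm.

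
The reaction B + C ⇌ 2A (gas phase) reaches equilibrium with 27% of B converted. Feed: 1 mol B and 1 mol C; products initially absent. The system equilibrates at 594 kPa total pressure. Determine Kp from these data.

Kp = 0.547

Take 1 mol B as basis and let X be its fractional conversion, so ξ = X.
Moles: n_B = 1 − X; n_C = 1 − X; n_A = 2X.
Since Δν = 0, n_T = 2 throughout.
At X = 0.27: n_B = 0.73, n_C = 0.73, n_A = 0.54, n_T = 2.
p_i = (n_i/n_T)·P. Kp = p_A^2 / (p_B p_C) = 0.547.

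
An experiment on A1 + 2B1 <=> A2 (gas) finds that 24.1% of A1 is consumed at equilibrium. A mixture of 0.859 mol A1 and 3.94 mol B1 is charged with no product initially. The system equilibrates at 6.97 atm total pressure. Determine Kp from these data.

Let X = conversion of A1 (basis 0.859 mol A1); extent of reaction ξ = 0.859X.
Mole table: n_A1 = 0.859 − 0.859X; n_B1 = 3.94 − 1.72X; n_A2 = 0.859X.
Summing: n_T = 4.8 − 1.72X.
At X = 0.241: n_A1 = 0.652, n_B1 = 3.53, n_A2 = 0.207, n_T = 4.38.
p_i = (n_i/n_T)·P. Kp = p_A2 / (p_A1 p_B1^2) = 0.0101 atm^-2.

Kp = 0.0101 atm^-2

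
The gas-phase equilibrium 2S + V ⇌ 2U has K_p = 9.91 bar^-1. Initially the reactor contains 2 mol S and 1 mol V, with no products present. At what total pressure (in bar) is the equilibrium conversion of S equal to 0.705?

Take 2 mol S as basis and let X be its fractional conversion, so ξ = X.
At extent ξ: n_S = 2 − 2X; n_V = 1 − X; n_U = 2X.
Summing: n_T = 3 − X.
K_p = p_U^2 / (p_S^2 p_V) with p_i = (n_i/n_T)·P.
At X = 0.705: the mole-fraction product g(X) = Π y_i^ν_i = 44.43. Since K_p = g(X)·P^{-1}, P = (g/K_p)^(1/1) = (44.43/9.91)^(1/1) = 4.48 bar.

P = 4.48 bar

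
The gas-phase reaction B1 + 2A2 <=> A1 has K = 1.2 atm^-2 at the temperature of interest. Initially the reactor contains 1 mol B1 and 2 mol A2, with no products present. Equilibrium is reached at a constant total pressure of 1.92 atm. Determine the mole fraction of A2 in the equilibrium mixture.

Basis: 1 mol B1 initially; let X = conversion of B1. Extent ξ = X.
Mole table: n_B1 = 1 − X; n_A2 = 2 − 2X; n_A1 = X.
n_T = Σnᵢ = 3 − 2X.
With p_i = (n_i/n_T)P, K = p_A1 / (p_B1 p_A2^2).
This yields a degree-3 equation in X; solving on (0,1), X = 0.517.
Then n_A2 = 0.967, n_T = 1.97, so y_A2 = 0.492.

y_A2 = 0.492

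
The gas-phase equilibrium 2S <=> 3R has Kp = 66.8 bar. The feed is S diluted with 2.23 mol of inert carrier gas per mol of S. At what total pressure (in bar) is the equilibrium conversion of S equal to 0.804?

Let X = conversion of S (basis 1 mol S); extent of reaction ξ = 0.5X.
Species balance: n_S = 1 − X; n_R = 1.5X; n_I = 2.23 (inert).
Summing: n_T = 3.23 + 0.5X.
Kp = p_R^3 / (p_S^2) with p_i = (n_i/n_T)·P.
At X = 0.804: the mole-fraction product g(X) = Π y_i^ν_i = 12.57. Since Kp = g(X)·P^{1}, P = (Kp/g)^(1/1) = (66.8/12.57)^(1/1) = 5.31 bar.

P = 5.31 bar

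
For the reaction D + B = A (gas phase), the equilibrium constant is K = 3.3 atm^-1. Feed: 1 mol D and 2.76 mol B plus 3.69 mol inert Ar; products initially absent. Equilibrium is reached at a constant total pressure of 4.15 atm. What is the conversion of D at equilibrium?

Basis: 1 mol D initially; let X = conversion of D. Extent ξ = X.
At extent ξ: n_D = 1 − X; n_B = 2.76 − X; n_A = X; n_I = 3.69 (inert).
Total moles n_T = 7.45 − X.
With p_i = (n_i/n_T)P, K = p_A / (p_D p_B).
Setting this equal to 3.3 atm^-1 and taking the physical root (0 < X < 1) gives X = 0.801.

X = 0.801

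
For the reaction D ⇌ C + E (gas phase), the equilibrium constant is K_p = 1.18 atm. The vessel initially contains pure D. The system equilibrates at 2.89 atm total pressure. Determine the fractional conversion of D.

X = 0.538

Basis: 1 mol D initially; let X = conversion of D. Extent ξ = X.
At extent ξ: n_D = 1 − X; n_C = X; n_E = X.
n_T = Σnᵢ = 1 + X.
y_i = n_i/n_T, p_i = y_i·P. K_p = p_C p_E / (p_D).
Setting this equal to 1.18 atm and taking the physical root (0 < X < 1) gives X = 0.538.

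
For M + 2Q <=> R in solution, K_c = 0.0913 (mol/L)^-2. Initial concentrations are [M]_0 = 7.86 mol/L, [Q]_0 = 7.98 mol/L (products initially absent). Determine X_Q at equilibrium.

Let X = conversion of Q; extent ξ = 7.98X/2 mol/L.
Concentrations: [M] = 7.86 − 3.99X; [Q] = 7.98 − 7.98X; [R] = 3.99X.
K_c = [R] / ([M] [Q]^2).
This equals 0.0913 at X = 0.694 (the root in 0 < X < 1).

X = 0.694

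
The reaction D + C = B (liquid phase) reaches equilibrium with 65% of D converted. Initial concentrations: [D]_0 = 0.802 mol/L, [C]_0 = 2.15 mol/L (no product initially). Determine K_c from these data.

K_c = 1.14 L/mol

Let X = conversion of D.
Concentrations: [D] = 0.802 − 0.802X; [C] = 2.15 − 0.802X; [B] = 0.802X.
At X = 0.65: [D] = 0.281, [C] = 1.63, [B] = 0.521.
K_c = [B] / ([D] [C]) = 1.14 L/mol.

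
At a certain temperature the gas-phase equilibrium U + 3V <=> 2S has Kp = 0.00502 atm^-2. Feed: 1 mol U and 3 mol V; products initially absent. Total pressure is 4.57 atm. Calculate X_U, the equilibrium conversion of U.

Basis: 1 mol U initially; let X = conversion of U. Extent ξ = X.
Moles: n_U = 1 − X; n_V = 3 − 3X; n_S = 2X.
Total moles n_T = 4 − 2X.
y_i = n_i/n_T, p_i = y_i·P. Kp = p_S^2 / (p_U p_V^3).
This yields a degree-4 equation in X; solving on (0,1), X = 0.161.

X = 0.161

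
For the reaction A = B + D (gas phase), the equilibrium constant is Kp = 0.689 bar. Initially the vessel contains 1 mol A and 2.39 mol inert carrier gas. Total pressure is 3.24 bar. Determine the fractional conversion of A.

X = 0.589

Let X = conversion of A (basis 1 mol A); extent of reaction ξ = X.
Moles: n_A = 1 − X; n_B = X; n_D = X; n_I = 2.39 (inert).
Total moles n_T = 3.39 + X.
With p_i = (n_i/n_T)P, Kp = p_B p_D / (p_A).
Substituting and setting equal to 0.689 bar gives a polynomial in X; the root in (0,1) is X = 0.589.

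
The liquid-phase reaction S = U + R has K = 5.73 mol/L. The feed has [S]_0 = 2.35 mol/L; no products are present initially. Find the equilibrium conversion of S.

X = 0.762

Let X = conversion of S; extent ξ = 2.35·X mol/L.
Concentrations: [S] = 2.35 − 2.35X; [U] = 2.35X; [R] = 2.35X.
K = [U] [R] / ([S]).
Setting equal to 5.73 and solving for X on (0,1) gives X = 0.762.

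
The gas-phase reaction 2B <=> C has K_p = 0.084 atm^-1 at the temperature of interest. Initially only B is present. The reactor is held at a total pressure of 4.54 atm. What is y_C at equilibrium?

Basis: 1 mol B initially; let X = conversion of B. Extent ξ = 0.5X.
At extent ξ: n_B = 1 − X; n_C = 0.5X.
Total moles n_T = 1 − 0.5X.
y_i = n_i/n_T, p_i = y_i·P. K_p = p_C / (p_B^2).
This yields a degree-2 equation in X; solving on (0,1), X = 0.371.
Then n_C = 0.185, n_T = 0.815, so y_C = 0.228.

y_C = 0.228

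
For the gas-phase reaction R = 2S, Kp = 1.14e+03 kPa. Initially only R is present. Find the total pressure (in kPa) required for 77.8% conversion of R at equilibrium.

P = 186 kPa

Let X = conversion of R (basis 1 mol R); extent of reaction ξ = X.
Mole table: n_R = 1 − X; n_S = 2X.
n_T = Σnᵢ = 1 + X.
Kp = p_S^2 / (p_R) with p_i = (n_i/n_T)·P.
At X = 0.778: the mole-fraction product g(X) = Π y_i^ν_i = 6.134. Since Kp = g(X)·P^{1}, P = (Kp/g)^(1/1) = (1.14e+03/6.134)^(1/1) = 186 kPa.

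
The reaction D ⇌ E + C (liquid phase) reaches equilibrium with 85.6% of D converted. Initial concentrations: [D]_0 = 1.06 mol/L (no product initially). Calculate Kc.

Kc = 5.39 mol/L

Let X = conversion of D.
Concentrations: [D] = 1.06 − 1.06X; [E] = 1.06X; [C] = 1.06X.
At X = 0.856: [D] = 0.153, [E] = 0.907, [C] = 0.907.
Kc = [E] [C] / ([D]) = 5.39 mol/L.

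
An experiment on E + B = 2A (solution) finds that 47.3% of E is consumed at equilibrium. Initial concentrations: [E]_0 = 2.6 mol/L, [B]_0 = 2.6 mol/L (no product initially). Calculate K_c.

Let X = conversion of E.
Concentrations: [E] = 2.6 − 2.6X; [B] = 2.6 − 2.6X; [A] = 5.2X.
At X = 0.473: [E] = 1.37, [B] = 1.37, [A] = 2.46.
K_c = [A]^2 / ([E] [B]) = 3.22.

K_c = 3.22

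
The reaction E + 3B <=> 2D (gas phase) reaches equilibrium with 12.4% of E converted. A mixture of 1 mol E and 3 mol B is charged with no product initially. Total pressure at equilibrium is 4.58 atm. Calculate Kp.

Kp = 0.0026 atm^-2

Let X = conversion of E (basis 1 mol E); extent of reaction ξ = X.
Mole table: n_E = 1 − X; n_B = 3 − 3X; n_D = 2X.
n_T = Σnᵢ = 4 − 2X.
At X = 0.124: n_E = 0.876, n_B = 2.63, n_D = 0.248, n_T = 3.75.
p_i = (n_i/n_T)·P. Kp = p_D^2 / (p_E p_B^3) = 0.0026 atm^-2.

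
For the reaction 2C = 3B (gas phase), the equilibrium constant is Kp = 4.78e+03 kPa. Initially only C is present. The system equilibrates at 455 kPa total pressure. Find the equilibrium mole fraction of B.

Let X = conversion of C (basis 1 mol C); extent of reaction ξ = 0.5X.
At extent ξ: n_C = 1 − X; n_B = 1.5X.
Total moles n_T = 1 + 0.5X.
With p_i = (n_i/n_T)P, Kp = p_B^3 / (p_C^2).
This yields a degree-3 equation in X; solving on (0,1), X = 0.709.
Then n_B = 1.06, n_T = 1.35, so y_B = 0.785.

y_B = 0.785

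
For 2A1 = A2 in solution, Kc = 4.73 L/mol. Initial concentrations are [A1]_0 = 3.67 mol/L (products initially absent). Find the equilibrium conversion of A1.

X = 0.844

Let X = conversion of A1; extent ξ = 3.67X/2 mol/L.
Concentrations: [A1] = 3.67 − 3.67X; [A2] = 1.83X.
Kc = [A2] / ([A1]^2).
Equating to 4.73 L/mol: the physical root is X = 0.844.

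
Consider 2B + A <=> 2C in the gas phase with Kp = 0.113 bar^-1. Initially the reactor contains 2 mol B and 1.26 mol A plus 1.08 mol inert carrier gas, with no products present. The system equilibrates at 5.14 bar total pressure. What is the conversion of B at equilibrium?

Take 2 mol B as basis and let X be its fractional conversion, so ξ = X.
Species balance: n_B = 2 − 2X; n_A = 1.26 − X; n_C = 2X; n_I = 1.08 (inert).
Total moles n_T = 4.34 − X.
With p_i = (n_i/n_T)P, Kp = p_C^2 / (p_B^2 p_A).
Equating to 0.113 bar^-1 and solving on 0 < X < 1: X = 0.273.

X = 0.273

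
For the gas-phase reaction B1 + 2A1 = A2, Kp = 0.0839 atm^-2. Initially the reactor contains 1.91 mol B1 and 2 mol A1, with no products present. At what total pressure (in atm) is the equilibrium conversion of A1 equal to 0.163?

P = 2.26 atm

Let X = conversion of A1 (basis 2 mol A1); extent of reaction ξ = X.
Species balance: n_B1 = 1.91 − X; n_A1 = 2 − 2X; n_A2 = X.
Summing: n_T = 3.91 − 2X.
Kp = p_A2 / (p_B1 p_A1^2) with p_i = (n_i/n_T)·P.
At X = 0.163: the mole-fraction product g(X) = Π y_i^ν_i = 0.4277. Since Kp = g(X)·P^{-2}, P = (g/Kp)^(1/2) = (0.4277/0.0839)^(1/2) = 2.26 atm.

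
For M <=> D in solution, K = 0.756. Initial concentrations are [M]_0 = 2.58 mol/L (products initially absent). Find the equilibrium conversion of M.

Let X = conversion of M; extent ξ = 2.58·X mol/L.
Concentrations: [M] = 2.58 − 2.58X; [D] = 2.58X.
K = [D] / ([M]).
Setting equal to 0.756 and solving for X on (0,1) gives X = 0.431.

X = 0.431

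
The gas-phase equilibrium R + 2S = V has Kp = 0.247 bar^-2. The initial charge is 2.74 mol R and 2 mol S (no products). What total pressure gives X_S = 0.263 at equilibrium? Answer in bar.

P = 1.87 bar

Let X = conversion of S (basis 2 mol S); extent of reaction ξ = X.
Species balance: n_R = 2.74 − X; n_S = 2 − 2X; n_V = X.
n_T = Σnᵢ = 4.74 − 2X.
Kp = p_V / (p_R p_S^2) with p_i = (n_i/n_T)·P.
At X = 0.263: the mole-fraction product g(X) = Π y_i^ν_i = 0.8678. Since Kp = g(X)·P^{-2}, P = (g/Kp)^(1/2) = (0.8678/0.247)^(1/2) = 1.87 bar.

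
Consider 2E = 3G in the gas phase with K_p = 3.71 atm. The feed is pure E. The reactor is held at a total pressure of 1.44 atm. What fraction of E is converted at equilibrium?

Let X = conversion of E (basis 1 mol E); extent of reaction ξ = 0.5X.
At extent ξ: n_E = 1 − X; n_G = 1.5X.
Summing: n_T = 1 + 0.5X.
Mole fractions y_i = n_i/n_T; K_p = p_G^3 / (p_E^2) with p_i = y_i·P.
Substituting and setting equal to 3.71 atm gives a polynomial in X; the root in (0,1) is X = 0.568.

X = 0.568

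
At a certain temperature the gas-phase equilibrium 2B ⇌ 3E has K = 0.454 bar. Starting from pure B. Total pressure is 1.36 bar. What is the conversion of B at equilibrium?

Take 1 mol B as basis and let X be its fractional conversion, so ξ = 0.5X.
Moles: n_B = 1 − X; n_E = 1.5X.
Summing: n_T = 1 + 0.5X.
Mole fractions y_i = n_i/n_T; K = p_E^3 / (p_B^2) with p_i = y_i·P.
Substituting and setting equal to 0.454 bar gives a polynomial in X; the root in (0,1) is X = 0.362.

X = 0.362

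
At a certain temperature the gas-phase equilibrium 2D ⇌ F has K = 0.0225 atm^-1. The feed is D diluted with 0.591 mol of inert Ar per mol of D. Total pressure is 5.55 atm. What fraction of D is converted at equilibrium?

Let X = conversion of D (basis 1 mol D); extent of reaction ξ = 0.5X.
Moles: n_D = 1 − X; n_F = 0.5X; n_I = 0.591 (inert).
n_T = Σnᵢ = 1.59 − 0.5X.
y_i = n_i/n_T, p_i = y_i·P. K = p_F / (p_D^2).
Equating to 0.0225 atm^-1 and solving on 0 < X < 1: X = 0.125.

X = 0.125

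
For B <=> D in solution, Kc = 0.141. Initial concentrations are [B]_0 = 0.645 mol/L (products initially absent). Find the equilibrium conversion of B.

Let X = conversion of B; extent ξ = 0.645·X mol/L.
Concentrations: [B] = 0.645 − 0.645X; [D] = 0.645X.
Kc = [D] / ([B]).
Equating to 0.141: the physical root is X = 0.124.

X = 0.124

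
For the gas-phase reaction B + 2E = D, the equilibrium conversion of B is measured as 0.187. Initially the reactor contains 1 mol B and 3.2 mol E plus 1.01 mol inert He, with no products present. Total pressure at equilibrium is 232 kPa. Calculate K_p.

Take 1 mol B as basis and let X be its fractional conversion, so ξ = X.
Species balance: n_B = 1 − X; n_E = 3.2 − 2X; n_D = X; n_I = 1.01 (inert).
n_T = Σnᵢ = 5.21 − 2X.
At X = 0.187: n_B = 0.813, n_E = 2.83, n_D = 0.187, n_T = 4.84.
p_i = (n_i/n_T)·P. K_p = p_D / (p_B p_E^2) = 1.25e-05 kPa^-2.

K_p = 1.25e-05 kPa^-2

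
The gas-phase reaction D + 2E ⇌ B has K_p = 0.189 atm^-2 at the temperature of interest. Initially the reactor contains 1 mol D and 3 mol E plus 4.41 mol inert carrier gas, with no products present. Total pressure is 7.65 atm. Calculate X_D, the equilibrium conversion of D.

X = 0.460

Take 1 mol D as basis and let X be its fractional conversion, so ξ = X.
Moles: n_D = 1 − X; n_E = 3 − 2X; n_B = X; n_I = 4.41 (inert).
n_T = Σnᵢ = 8.41 − 2X.
Mole fractions y_i = n_i/n_T; K_p = p_B / (p_D p_E^2) with p_i = y_i·P.
Equating to 0.189 atm^-2 and solving on 0 < X < 1: X = 0.460.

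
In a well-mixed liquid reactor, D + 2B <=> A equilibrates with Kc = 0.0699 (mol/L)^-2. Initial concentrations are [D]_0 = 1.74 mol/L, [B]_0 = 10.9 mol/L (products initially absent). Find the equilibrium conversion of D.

X = 0.819

Let X = conversion of D; extent ξ = 1.74·X mol/L.
Concentrations: [D] = 1.74 − 1.74X; [B] = 10.9 − 3.48X; [A] = 1.74X.
Kc = [A] / ([D] [B]^2).
Setting equal to 0.0699 and solving for X on (0,1) gives X = 0.819.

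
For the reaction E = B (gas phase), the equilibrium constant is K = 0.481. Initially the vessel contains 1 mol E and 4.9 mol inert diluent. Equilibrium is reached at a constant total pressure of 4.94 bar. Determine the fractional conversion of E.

Take 1 mol E as basis and let X be its fractional conversion, so ξ = X.
Species balance: n_E = 1 − X; n_B = X; n_I = 4.9 (inert).
n_T stays at 5.9 (no change in mole number).
With p_i = (n_i/n_T)P, K = p_B / (p_E).
Substituting and setting equal to 0.481 gives a polynomial in X; the root in (0,1) is X = 0.325.

X = 0.325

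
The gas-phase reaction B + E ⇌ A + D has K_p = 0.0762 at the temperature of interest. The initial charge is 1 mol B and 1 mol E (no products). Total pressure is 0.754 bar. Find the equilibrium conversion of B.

X = 0.216

Let X = conversion of B (basis 1 mol B); extent of reaction ξ = X.
Mole table: n_B = 1 − X; n_E = 1 − X; n_A = X; n_D = X.
Since Δν = 0, n_T = 2 throughout.
Mole fractions y_i = n_i/n_T; K_p = p_A p_D / (p_B p_E) with p_i = y_i·P.
Equating to 0.0762 and solving on 0 < X < 1: X = 0.216.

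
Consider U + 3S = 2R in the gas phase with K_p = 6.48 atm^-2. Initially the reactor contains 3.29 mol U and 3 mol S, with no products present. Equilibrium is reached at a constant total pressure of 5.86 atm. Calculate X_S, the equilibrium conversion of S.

X = 0.840

Basis: 3 mol S initially; let X = conversion of S. Extent ξ = X.
Species balance: n_U = 3.29 − X; n_S = 3 − 3X; n_R = 2X.
n_T = Σnᵢ = 6.29 − 2X.
Mole fractions y_i = n_i/n_T; K_p = p_R^2 / (p_U p_S^3) with p_i = y_i·P.
Equating to 6.48 atm^-2 and solving on 0 < X < 1: X = 0.840.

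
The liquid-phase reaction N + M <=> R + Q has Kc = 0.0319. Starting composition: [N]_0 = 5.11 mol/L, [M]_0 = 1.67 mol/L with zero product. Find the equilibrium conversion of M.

X = 0.258

Let X = conversion of M; extent ξ = 1.67·X mol/L.
Concentrations: [N] = 5.11 − 1.67X; [M] = 1.67 − 1.67X; [R] = 1.67X; [Q] = 1.67X.
Kc = [R] [Q] / ([N] [M]).
This equals 0.0319 at X = 0.258 (the root in 0 < X < 1).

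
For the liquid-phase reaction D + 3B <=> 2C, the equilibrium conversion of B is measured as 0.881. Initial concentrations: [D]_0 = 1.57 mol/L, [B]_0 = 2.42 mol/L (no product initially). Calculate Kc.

Let X = conversion of B.
Concentrations: [D] = 1.57 − 0.807X; [B] = 2.42 − 2.42X; [C] = 1.61X.
At X = 0.881: [D] = 0.859, [B] = 0.288, [C] = 1.42.
Kc = [C]^2 / ([D] [B]^3) = 98.4 (mol/L)^-2.

Kc = 98.4 (mol/L)^-2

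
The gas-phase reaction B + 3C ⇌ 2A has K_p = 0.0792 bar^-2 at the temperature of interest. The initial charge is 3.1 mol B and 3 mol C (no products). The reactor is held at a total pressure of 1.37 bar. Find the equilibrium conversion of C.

Basis: 3 mol C initially; let X = conversion of C. Extent ξ = X.
Moles: n_B = 3.1 − X; n_C = 3 − 3X; n_A = 2X.
Summing: n_T = 6.1 − 2X.
Mole fractions y_i = n_i/n_T; K_p = p_A^2 / (p_B p_C^3) with p_i = y_i·P.
Substituting and setting equal to 0.0792 bar^-2 gives a polynomial in X; the root in (0,1) is X = 0.210.

X = 0.210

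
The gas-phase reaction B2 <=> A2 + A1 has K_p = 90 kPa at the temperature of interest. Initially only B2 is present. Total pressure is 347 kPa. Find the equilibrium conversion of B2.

X = 0.454

Let X = conversion of B2 (basis 1 mol B2); extent of reaction ξ = X.
Mole table: n_B2 = 1 − X; n_A2 = X; n_A1 = X.
Summing: n_T = 1 + X.
y_i = n_i/n_T, p_i = y_i·P. K_p = p_A2 p_A1 / (p_B2).
Substituting and setting equal to 90 kPa gives a polynomial in X; the root in (0,1) is X = 0.454.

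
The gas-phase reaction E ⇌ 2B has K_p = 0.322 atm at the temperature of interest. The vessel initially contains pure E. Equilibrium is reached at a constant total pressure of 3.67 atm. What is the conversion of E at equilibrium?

Basis: 1 mol E initially; let X = conversion of E. Extent ξ = X.
Moles: n_E = 1 − X; n_B = 2X.
Total moles n_T = 1 + X.
With p_i = (n_i/n_T)P, K_p = p_B^2 / (p_E).
This yields a degree-2 equation in X; solving on (0,1), X = 0.147.

X = 0.147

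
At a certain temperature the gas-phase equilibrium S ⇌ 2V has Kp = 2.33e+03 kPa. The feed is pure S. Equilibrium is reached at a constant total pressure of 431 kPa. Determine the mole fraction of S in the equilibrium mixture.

y_S = 0.138

Take 1 mol S as basis and let X be its fractional conversion, so ξ = X.
Species balance: n_S = 1 − X; n_V = 2X.
n_T = Σnᵢ = 1 + X.
y_i = n_i/n_T, p_i = y_i·P. Kp = p_V^2 / (p_S).
Substituting and setting equal to 2.33e+03 kPa gives a polynomial in X; the root in (0,1) is X = 0.758.
Then n_S = 0.242, n_T = 1.76, so y_S = 0.138.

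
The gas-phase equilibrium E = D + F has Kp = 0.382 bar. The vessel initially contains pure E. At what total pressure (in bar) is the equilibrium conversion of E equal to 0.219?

Take 1 mol E as basis and let X be its fractional conversion, so ξ = X.
Mole table: n_E = 1 − X; n_D = X; n_F = X.
Total moles n_T = 1 + X.
Kp = p_D p_F / (p_E) with p_i = (n_i/n_T)·P.
At X = 0.219: the mole-fraction product g(X) = Π y_i^ν_i = 0.05038. Since Kp = g(X)·P^{1}, P = (Kp/g)^(1/1) = (0.382/0.05038)^(1/1) = 7.58 bar.

P = 7.58 bar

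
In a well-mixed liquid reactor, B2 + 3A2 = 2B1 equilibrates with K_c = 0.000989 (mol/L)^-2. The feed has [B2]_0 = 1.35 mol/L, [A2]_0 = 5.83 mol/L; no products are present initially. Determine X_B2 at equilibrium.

Let X = conversion of B2; extent ξ = 1.35·X mol/L.
Concentrations: [B2] = 1.35 − 1.35X; [A2] = 5.83 − 4.05X; [B1] = 2.7X.
K_c = [B1]^2 / ([B2] [A2]^3).
This equals 0.000989 at X = 0.149 (the root in 0 < X < 1).

X = 0.149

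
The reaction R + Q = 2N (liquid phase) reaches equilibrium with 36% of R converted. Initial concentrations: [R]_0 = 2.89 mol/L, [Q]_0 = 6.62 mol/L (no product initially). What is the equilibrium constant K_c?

Let X = conversion of R.
Concentrations: [R] = 2.89 − 2.89X; [Q] = 6.62 − 2.89X; [N] = 5.78X.
At X = 0.36: [R] = 1.85, [Q] = 5.58, [N] = 2.08.
K_c = [N]^2 / ([R] [Q]) = 0.42.

K_c = 0.42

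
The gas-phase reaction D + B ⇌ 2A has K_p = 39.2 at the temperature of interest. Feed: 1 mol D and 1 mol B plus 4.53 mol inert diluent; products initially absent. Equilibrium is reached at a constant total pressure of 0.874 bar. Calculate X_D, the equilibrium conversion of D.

Let X = conversion of D (basis 1 mol D); extent of reaction ξ = X.
Mole table: n_D = 1 − X; n_B = 1 − X; n_A = 2X; n_I = 4.53 (inert).
Since Δν = 0, n_T = 6.53 throughout.
With p_i = (n_i/n_T)P, K_p = p_A^2 / (p_D p_B).
Substituting and setting equal to 39.2 gives a polynomial in X; the root in (0,1) is X = 0.758.

X = 0.758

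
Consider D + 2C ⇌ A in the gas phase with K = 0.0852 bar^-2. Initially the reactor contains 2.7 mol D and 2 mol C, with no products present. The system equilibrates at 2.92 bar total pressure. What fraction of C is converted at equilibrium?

Let X = conversion of C (basis 2 mol C); extent of reaction ξ = X.
Mole table: n_D = 2.7 − X; n_C = 2 − 2X; n_A = X.
Total moles n_T = 4.7 − 2X.
y_i = n_i/n_T, p_i = y_i·P. K = p_A / (p_D p_C^2).
Setting this equal to 0.0852 bar^-2 and taking the physical root (0 < X < 1) gives X = 0.235.

X = 0.235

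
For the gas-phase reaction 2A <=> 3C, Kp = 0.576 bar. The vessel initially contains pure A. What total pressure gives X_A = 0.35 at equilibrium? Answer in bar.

P = 1.98 bar

Basis: 1 mol A initially; let X = conversion of A. Extent ξ = 0.5X.
At extent ξ: n_A = 1 − X; n_C = 1.5X.
Summing: n_T = 1 + 0.5X.
Kp = p_C^3 / (p_A^2) with p_i = (n_i/n_T)·P.
At X = 0.35: the mole-fraction product g(X) = Π y_i^ν_i = 0.2915. Since Kp = g(X)·P^{1}, P = (Kp/g)^(1/1) = (0.576/0.2915)^(1/1) = 1.98 bar.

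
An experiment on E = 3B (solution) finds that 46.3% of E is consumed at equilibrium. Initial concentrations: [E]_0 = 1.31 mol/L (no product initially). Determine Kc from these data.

Kc = 8.56 (mol/L)^2

Let X = conversion of E.
Concentrations: [E] = 1.31 − 1.31X; [B] = 3.93X.
At X = 0.463: [E] = 0.703, [B] = 1.82.
Kc = [B]^3 / ([E]) = 8.56 (mol/L)^2.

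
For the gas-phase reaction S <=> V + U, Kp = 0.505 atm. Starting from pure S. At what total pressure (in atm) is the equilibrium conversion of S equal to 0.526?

P = 1.32 atm

Take 1 mol S as basis and let X be its fractional conversion, so ξ = X.
Mole table: n_S = 1 − X; n_V = X; n_U = X.
Summing: n_T = 1 + X.
Kp = p_V p_U / (p_S) with p_i = (n_i/n_T)·P.
At X = 0.526: the mole-fraction product g(X) = Π y_i^ν_i = 0.3825. Since Kp = g(X)·P^{1}, P = (Kp/g)^(1/1) = (0.505/0.3825)^(1/1) = 1.32 atm.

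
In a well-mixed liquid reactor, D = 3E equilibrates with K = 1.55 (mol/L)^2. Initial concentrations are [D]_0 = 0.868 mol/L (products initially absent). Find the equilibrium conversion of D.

Let X = conversion of D; extent ξ = 0.868·X mol/L.
Concentrations: [D] = 0.868 − 0.868X; [E] = 2.6X.
K = [E]^3 / ([D]).
Equating to 1.55 (mol/L)^2: the physical root is X = 0.364.

X = 0.364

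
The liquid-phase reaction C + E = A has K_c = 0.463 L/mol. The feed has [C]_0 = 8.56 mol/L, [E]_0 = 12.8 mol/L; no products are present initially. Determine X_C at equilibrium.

Let X = conversion of C; extent ξ = 8.56·X mol/L.
Concentrations: [C] = 8.56 − 8.56X; [E] = 12.8 − 8.56X; [A] = 8.56X.
K_c = [A] / ([C] [E]).
Solving K_c = 0.463 for X ∈ (0,1): X = 0.748.

X = 0.748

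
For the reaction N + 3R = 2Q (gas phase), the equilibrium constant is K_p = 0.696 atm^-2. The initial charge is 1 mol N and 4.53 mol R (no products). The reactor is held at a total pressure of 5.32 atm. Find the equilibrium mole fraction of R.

y_R = 0.544

Take 1 mol N as basis and let X be its fractional conversion, so ξ = X.
At extent ξ: n_N = 1 − X; n_R = 4.53 − 3X; n_Q = 2X.
Summing: n_T = 5.53 − 2X.
Mole fractions y_i = n_i/n_T; K_p = p_Q^2 / (p_N p_R^3) with p_i = y_i·P.
Setting this equal to 0.696 atm^-2 and taking the physical root (0 < X < 1) gives X = 0.796.
Then n_R = 2.14, n_T = 3.94, so y_R = 0.544.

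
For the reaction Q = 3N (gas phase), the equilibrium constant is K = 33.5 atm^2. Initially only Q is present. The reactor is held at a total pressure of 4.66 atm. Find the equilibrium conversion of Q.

Basis: 1 mol Q initially; let X = conversion of Q. Extent ξ = X.
Moles: n_Q = 1 − X; n_N = 3X.
n_T = Σnᵢ = 1 + 2X.
With p_i = (n_i/n_T)P, K = p_N^3 / (p_Q).
Equating to 33.5 atm^2 and solving on 0 < X < 1: X = 0.485.

X = 0.485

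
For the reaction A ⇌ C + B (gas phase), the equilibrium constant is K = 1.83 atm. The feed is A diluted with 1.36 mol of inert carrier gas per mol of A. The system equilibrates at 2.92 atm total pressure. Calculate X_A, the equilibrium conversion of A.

X = 0.727

Basis: 1 mol A initially; let X = conversion of A. Extent ξ = X.
Species balance: n_A = 1 − X; n_C = X; n_B = X; n_I = 1.36 (inert).
Total moles n_T = 2.36 + X.
With p_i = (n_i/n_T)P, K = p_C p_B / (p_A).
Setting this equal to 1.83 atm and taking the physical root (0 < X < 1) gives X = 0.727.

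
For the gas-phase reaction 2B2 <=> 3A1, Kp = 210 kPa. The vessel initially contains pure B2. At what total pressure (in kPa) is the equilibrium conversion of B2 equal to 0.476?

P = 196 kPa

Take 1 mol B2 as basis and let X be its fractional conversion, so ξ = 0.5X.
At extent ξ: n_B2 = 1 − X; n_A1 = 1.5X.
n_T = Σnᵢ = 1 + 0.5X.
Kp = p_A1^3 / (p_B2^2) with p_i = (n_i/n_T)·P.
At X = 0.476: the mole-fraction product g(X) = Π y_i^ν_i = 1.071. Since Kp = g(X)·P^{1}, P = (Kp/g)^(1/1) = (210/1.071)^(1/1) = 196 kPa.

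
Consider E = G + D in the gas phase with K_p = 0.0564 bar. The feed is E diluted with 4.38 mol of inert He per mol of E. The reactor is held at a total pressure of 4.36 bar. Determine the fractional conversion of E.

Basis: 1 mol E initially; let X = conversion of E. Extent ξ = X.
Moles: n_E = 1 − X; n_G = X; n_D = X; n_I = 4.38 (inert).
Summing: n_T = 5.38 + X.
y_i = n_i/n_T, p_i = y_i·P. K_p = p_G p_D / (p_E).
Setting this equal to 0.0564 bar and taking the physical root (0 < X < 1) gives X = 0.236.

X = 0.236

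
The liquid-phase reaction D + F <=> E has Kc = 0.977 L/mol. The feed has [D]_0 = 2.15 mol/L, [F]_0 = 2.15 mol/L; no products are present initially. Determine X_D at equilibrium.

X = 0.508

Let X = conversion of D; extent ξ = 2.15·X mol/L.
Concentrations: [D] = 2.15 − 2.15X; [F] = 2.15 − 2.15X; [E] = 2.15X.
Kc = [E] / ([D] [F]).
Solving Kc = 0.977 for X ∈ (0,1): X = 0.508.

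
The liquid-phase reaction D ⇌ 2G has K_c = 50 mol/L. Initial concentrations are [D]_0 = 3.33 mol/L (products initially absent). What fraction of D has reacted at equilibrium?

Let X = conversion of D; extent ξ = 3.33·X mol/L.
Concentrations: [D] = 3.33 − 3.33X; [G] = 6.66X.
K_c = [G]^2 / ([D]).
Solving K_c = 50 for X ∈ (0,1): X = 0.821.

X = 0.821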